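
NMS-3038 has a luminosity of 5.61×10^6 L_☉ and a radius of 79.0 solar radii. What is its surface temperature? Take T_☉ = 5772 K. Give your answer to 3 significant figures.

T/T_☉ = (L/L_☉)^(1/4) / (R/R_☉)^(1/2)
T = 5772 × (5.61×10^6)^(1/4) / √(79.0) = 5772 × 48.67 / 8.888 = 3.160×10^4 K.

3.16×10^4 K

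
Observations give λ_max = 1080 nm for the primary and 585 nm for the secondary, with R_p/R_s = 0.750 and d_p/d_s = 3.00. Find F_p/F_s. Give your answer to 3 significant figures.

Wien's law: T_p/T_s = λ_s/λ_p = 585/1080 = 0.5417.
L_p/L_s = (R_p/R_s)²(T_p/T_s)⁴ = (0.750)²(0.5417)⁴ = 0.04842.
F_p/F_s = (L_p/L_s)/(d_p/d_s)² = 0.04842/(3.00)² = 0.005380.

0.00538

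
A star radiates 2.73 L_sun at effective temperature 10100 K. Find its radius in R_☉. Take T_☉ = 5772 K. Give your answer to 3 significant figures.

R/R_☉ = √(L/L_☉) / (T/T_☉)² = √(2.73) / (1.750)²
       = 1.652 / 3.062 = 0.5396.

0.540 R_☉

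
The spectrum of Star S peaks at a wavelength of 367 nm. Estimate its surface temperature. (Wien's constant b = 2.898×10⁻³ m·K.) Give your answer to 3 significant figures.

7.90×10^3 K

T = b/λ_max = 2.898×10⁻³ / (367×10⁻⁹) = 7896 K.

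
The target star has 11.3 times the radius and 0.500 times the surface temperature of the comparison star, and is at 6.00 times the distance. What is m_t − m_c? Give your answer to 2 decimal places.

1.64

L_t/L_c = (11.3)²(0.500)⁴ = 7.981.
F_t/F_c = (L_t/L_c)/(d_t/d_c)² = 7.981/36.00 = 0.2217.
m_t − m_c = −2.5 log₁₀(0.2217) = 1.64.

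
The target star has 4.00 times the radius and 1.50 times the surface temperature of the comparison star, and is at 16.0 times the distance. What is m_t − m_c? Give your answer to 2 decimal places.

1.25

L_t/L_c = (4.00)²(1.50)⁴ = 81.00.
F_t/F_c = (L_t/L_c)/(d_t/d_c)² = 81.00/256.0 = 0.3164.
m_t − m_c = −2.5 log₁₀(0.3164) = 1.25.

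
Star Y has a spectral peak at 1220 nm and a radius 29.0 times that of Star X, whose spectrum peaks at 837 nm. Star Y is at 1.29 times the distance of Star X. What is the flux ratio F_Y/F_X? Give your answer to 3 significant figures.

Wien's law: T_Y/T_X = λ_X/λ_Y = 837/1220 = 0.6861.
L_Y/L_X = (R_Y/R_X)²(T_Y/T_X)⁴ = (29.0)²(0.6861)⁴ = 186.3.
F_Y/F_X = (L_Y/L_X)/(d_Y/d_X)² = 186.3/(1.29)² = 112.0.

112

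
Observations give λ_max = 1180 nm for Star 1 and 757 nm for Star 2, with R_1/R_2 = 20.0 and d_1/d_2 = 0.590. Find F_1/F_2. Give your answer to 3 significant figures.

Wien's law: T_1/T_2 = λ_2/λ_1 = 757/1180 = 0.6415.
L_1/L_2 = (R_1/R_2)²(T_1/T_2)⁴ = (20.0)²(0.6415)⁴ = 67.75.
F_1/F_2 = (L_1/L_2)/(d_1/d_2)² = 67.75/(0.590)² = 194.6.

195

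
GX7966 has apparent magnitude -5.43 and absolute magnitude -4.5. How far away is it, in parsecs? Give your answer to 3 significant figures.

m − M = 5 log₁₀(d/10 pc)
-5.43 − (-4.5) = -0.93 = 5 log₁₀(d/10)
d = 10 × 10^(-0.93/5) = 10 × 10^-0.186 = 6.516 pc.

6.52 pc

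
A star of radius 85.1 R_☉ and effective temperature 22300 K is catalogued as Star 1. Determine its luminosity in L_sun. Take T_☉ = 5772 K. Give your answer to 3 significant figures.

L/L_☉ = (R/R_☉)² (T/T_☉)⁴ = (85.1)² × (22300/5772)⁴
       = 7242 × (3.863)⁴ = 7242 × 222.8 = 1.614×10^6.

1.61×10^6 L_sun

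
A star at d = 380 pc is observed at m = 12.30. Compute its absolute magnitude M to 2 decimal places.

M = m − 5 log₁₀(d/10 pc) = 12.30 − 5 log₁₀(380/10)
  = 12.30 − 5 × 1.580 = 12.30 − 7.90 = 4.40.

4.40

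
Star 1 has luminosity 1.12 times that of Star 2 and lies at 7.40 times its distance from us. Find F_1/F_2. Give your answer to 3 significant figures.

0.0205

F = L/(4πd²), so F_1/F_2 = (L_1/L_2) / (d_1/d_2)²
= 1.12 / (7.40)² = 1.12 / 54.76 = 0.02045.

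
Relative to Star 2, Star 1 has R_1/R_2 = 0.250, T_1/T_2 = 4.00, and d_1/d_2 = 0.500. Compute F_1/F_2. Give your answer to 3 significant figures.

64.0

L_1/L_2 = (R_1/R_2)²(T_1/T_2)⁴ = (0.250)² × (4.00)⁴ = 16.00.
F_1/F_2 = (L_1/L_2)/(d_1/d_2)² = 16.00 / (0.500)² = 64.00.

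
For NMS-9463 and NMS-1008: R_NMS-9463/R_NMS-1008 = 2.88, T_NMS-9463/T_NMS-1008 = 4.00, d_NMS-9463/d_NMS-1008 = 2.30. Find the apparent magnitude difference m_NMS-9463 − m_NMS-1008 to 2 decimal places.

-6.51

L_NMS-9463/L_NMS-1008 = (2.88)²(4.00)⁴ = 2123.
F_NMS-9463/F_NMS-1008 = (L_NMS-9463/L_NMS-1008)/(d_NMS-9463/d_NMS-1008)² = 2123/5.290 = 401.4.
m_NMS-9463 − m_NMS-1008 = −2.5 log₁₀(401.4) = -6.51.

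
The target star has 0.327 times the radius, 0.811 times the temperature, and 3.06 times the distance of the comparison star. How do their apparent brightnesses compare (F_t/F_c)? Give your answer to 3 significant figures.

0.00494

L_t/L_c = (R_t/R_c)²(T_t/T_c)⁴ = (0.327)² × (0.811)⁴ = 0.04626.
F_t/F_c = (L_t/L_c)/(d_t/d_c)² = 0.04626 / (3.06)² = 0.004940.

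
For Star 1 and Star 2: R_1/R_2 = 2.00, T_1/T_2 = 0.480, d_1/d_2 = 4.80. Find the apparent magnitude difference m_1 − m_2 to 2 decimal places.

L_1/L_2 = (2.00)²(0.480)⁴ = 0.2123.
F_1/F_2 = (L_1/L_2)/(d_1/d_2)² = 0.2123/23.04 = 0.009216.
m_1 − m_2 = −2.5 log₁₀(0.009216) = 5.09.

5.09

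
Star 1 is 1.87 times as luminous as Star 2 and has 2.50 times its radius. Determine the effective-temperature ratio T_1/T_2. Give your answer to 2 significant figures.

L ∝ R²T⁴ gives T ∝ (L/R²)^(1/4), so
T_1/T_2 = (1.87 / 2.50²)^(1/4) = (0.2992)^(1/4) = 0.7396.

0.74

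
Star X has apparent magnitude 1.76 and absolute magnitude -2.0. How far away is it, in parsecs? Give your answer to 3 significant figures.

m − M = 5 log₁₀(d/10 pc)
1.76 − (-2.0) = 3.76 = 5 log₁₀(d/10)
d = 10 × 10^(3.76/5) = 10 × 10^0.752 = 56.49 pc.

56.5 pc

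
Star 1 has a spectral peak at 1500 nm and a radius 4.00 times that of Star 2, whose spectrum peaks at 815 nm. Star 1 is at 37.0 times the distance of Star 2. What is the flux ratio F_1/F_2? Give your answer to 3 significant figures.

0.00102

Wien's law: T_1/T_2 = λ_2/λ_1 = 815/1500 = 0.5433.
L_1/L_2 = (R_1/R_2)²(T_1/T_2)⁴ = (4.00)²(0.5433)⁴ = 1.394.
F_1/F_2 = (L_1/L_2)/(d_1/d_2)² = 1.394/(37.0)² = 0.001019.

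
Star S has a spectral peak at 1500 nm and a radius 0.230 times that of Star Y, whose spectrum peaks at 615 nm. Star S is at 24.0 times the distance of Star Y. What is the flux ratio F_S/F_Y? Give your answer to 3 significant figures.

Wien's law: T_S/T_Y = λ_Y/λ_S = 615/1500 = 0.4100.
L_S/L_Y = (R_S/R_Y)²(T_S/T_Y)⁴ = (0.230)²(0.4100)⁴ = 0.001495.
F_S/F_Y = (L_S/L_Y)/(d_S/d_Y)² = 0.001495/(24.0)² = 2.595×10^-6.

2.60×10^-6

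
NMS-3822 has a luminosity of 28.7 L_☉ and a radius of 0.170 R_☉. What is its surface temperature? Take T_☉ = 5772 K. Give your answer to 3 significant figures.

T/T_☉ = (L/L_☉)^(1/4) / (R/R_☉)^(1/2)
T = 5772 × (28.7)^(1/4) / √(0.170) = 5772 × 2.315 / 0.4123 = 3.240×10^4 K.

3.24×10^4 K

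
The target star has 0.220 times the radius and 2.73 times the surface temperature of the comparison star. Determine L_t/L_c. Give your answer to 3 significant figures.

2.69

From the Stefan–Boltzmann law, L ∝ R²T⁴, so
L_t/L_c = (R_t/R_c)² (T_t/T_c)⁴ = (0.220)² × (2.73)⁴ = 0.04840 × 55.55 = 2.688.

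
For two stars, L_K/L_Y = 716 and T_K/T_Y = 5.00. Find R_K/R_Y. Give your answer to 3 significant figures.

L ∝ R²T⁴ gives R ∝ √L / T², so
R_K/R_Y = √(716) / (5.00)² = 26.76 / 25.00 = 1.070.

1.07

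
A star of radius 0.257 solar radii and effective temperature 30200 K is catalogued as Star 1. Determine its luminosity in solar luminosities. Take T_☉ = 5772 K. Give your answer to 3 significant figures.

L/L_☉ = (R/R_☉)² (T/T_☉)⁴ = (0.257)² × (30200/5772)⁴
       = 0.06605 × (5.232)⁴ = 0.06605 × 749.4 = 49.50.

49.5 solar luminosities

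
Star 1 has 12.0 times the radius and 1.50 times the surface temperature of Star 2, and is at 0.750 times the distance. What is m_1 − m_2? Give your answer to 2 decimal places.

L_1/L_2 = (12.0)²(1.50)⁴ = 729.0.
F_1/F_2 = (L_1/L_2)/(d_1/d_2)² = 729.0/0.5625 = 1296.
m_1 − m_2 = −2.5 log₁₀(1296) = -7.78.

-7.78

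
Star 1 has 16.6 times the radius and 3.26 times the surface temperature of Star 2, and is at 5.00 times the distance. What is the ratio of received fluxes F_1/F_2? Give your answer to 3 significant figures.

L_1/L_2 = (R_1/R_2)²(T_1/T_2)⁴ = (16.6)² × (3.26)⁴ = 3.112×10^4.
F_1/F_2 = (L_1/L_2)/(d_1/d_2)² = 3.112×10^4 / (5.00)² = 1245.

1.24×10^3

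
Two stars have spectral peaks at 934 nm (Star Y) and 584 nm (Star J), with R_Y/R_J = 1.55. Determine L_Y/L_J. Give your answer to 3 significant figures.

0.367

Wien's law gives T ∝ 1/λ_max, so T_Y/T_J = λ_J/λ_Y = 584/934 = 0.6253.
Then L ∝ R²T⁴ gives L_Y/L_J = (1.55)² × (0.6253)⁴ = 2.403 × 0.1528 = 0.3672.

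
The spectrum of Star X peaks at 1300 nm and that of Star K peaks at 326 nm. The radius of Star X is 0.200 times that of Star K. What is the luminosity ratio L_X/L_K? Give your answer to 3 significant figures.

1.58×10^-4

Wien's law gives T ∝ 1/λ_max, so T_X/T_K = λ_K/λ_X = 326/1300 = 0.2508.
Then L ∝ R²T⁴ gives L_X/L_K = (0.200)² × (0.2508)⁴ = 0.04000 × 0.003955 = 1.582×10^-4.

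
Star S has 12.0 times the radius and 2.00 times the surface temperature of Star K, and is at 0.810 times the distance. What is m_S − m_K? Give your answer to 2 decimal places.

L_S/L_K = (12.0)²(2.00)⁴ = 2304.
F_S/F_K = (L_S/L_K)/(d_S/d_K)² = 2304/0.6561 = 3512.
m_S − m_K = −2.5 log₁₀(3512) = -8.86.

-8.86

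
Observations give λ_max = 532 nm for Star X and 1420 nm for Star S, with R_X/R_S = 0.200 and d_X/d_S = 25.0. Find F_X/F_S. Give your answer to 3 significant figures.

Wien's law: T_X/T_S = λ_S/λ_X = 1420/532 = 2.669.
L_X/L_S = (R_X/R_S)²(T_X/T_S)⁴ = (0.200)²(2.669)⁴ = 2.030.
F_X/F_S = (L_X/L_S)/(d_X/d_S)² = 2.030/(25.0)² = 0.003249.

0.00325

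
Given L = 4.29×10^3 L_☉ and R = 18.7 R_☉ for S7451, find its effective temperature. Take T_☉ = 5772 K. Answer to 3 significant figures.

1.08×10^4 K

T/T_☉ = (L/L_☉)^(1/4) / (R/R_☉)^(1/2)
T = 5772 × (4.29×10^3)^(1/4) / √(18.7) = 5772 × 8.093 / 4.324 = 1.080×10^4 K.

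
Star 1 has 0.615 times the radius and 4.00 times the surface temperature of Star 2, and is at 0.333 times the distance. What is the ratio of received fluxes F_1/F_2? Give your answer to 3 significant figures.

873

L_1/L_2 = (R_1/R_2)²(T_1/T_2)⁴ = (0.615)² × (4.00)⁴ = 96.83.
F_1/F_2 = (L_1/L_2)/(d_1/d_2)² = 96.83 / (0.333)² = 873.2.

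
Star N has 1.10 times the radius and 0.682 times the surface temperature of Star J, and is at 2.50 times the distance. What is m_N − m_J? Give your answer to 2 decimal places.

L_N/L_J = (1.10)²(0.682)⁴ = 0.2618.
F_N/F_J = (L_N/L_J)/(d_N/d_J)² = 0.2618/6.250 = 0.04188.
m_N − m_J = −2.5 log₁₀(0.04188) = 3.44.

3.44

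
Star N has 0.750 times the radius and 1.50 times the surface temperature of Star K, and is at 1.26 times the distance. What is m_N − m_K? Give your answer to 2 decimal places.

L_N/L_K = (0.750)²(1.50)⁴ = 2.848.
F_N/F_K = (L_N/L_K)/(d_N/d_K)² = 2.848/1.588 = 1.794.
m_N − m_K = −2.5 log₁₀(1.794) = -0.63.

-0.63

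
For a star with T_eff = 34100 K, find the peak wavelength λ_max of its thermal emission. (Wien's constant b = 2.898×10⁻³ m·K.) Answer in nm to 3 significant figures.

85.0 nm

λ_max = b/T = 2.898×10⁻³ / 34100 = 8.50×10^-8 m = 84.99 nm.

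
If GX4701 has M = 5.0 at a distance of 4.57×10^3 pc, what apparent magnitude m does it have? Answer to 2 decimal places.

18.30

m = M + 5 log₁₀(d/10 pc) = 5.0 + 5 log₁₀(4.57×10^3/10)
  = 5.0 + 5 × 2.660 = 5.0 + 13.30 = 18.30.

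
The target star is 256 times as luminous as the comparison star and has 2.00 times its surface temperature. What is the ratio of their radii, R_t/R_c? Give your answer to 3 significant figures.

4.00

L ∝ R²T⁴ gives R ∝ √L / T², so
R_t/R_c = √(256) / (2.00)² = 16.00 / 4.000 = 4.000.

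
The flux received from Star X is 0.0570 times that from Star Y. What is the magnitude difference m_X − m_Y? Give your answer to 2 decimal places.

m_X − m_Y = −2.5 log₁₀(F_X/F_Y) = −2.5 log₁₀(0.0570) = −2.5 × (-1.244) = 3.110.

3.11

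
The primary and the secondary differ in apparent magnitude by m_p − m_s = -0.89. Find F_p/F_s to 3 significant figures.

2.27

F_p/F_s = 10^(−(m_p − m_s)/2.5) = 10^(0.89/2.5) = 10^0.356 = 2.270.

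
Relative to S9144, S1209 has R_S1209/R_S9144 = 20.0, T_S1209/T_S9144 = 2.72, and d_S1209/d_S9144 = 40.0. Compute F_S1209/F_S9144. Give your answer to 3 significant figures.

L_S1209/L_S9144 = (R_S1209/R_S9144)²(T_S1209/T_S9144)⁴ = (20.0)² × (2.72)⁴ = 2.189×10^4.
F_S1209/F_S9144 = (L_S1209/L_S9144)/(d_S1209/d_S9144)² = 2.189×10^4 / (40.0)² = 13.68.

13.7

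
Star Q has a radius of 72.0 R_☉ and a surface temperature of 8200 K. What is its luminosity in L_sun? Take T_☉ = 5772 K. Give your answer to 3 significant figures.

L/L_☉ = (R/R_☉)² (T/T_☉)⁴ = (72.0)² × (8200/5772)⁴
       = 5184 × (1.421)⁴ = 5184 × 4.073 = 2.112×10^4.

2.11×10^4 L_sun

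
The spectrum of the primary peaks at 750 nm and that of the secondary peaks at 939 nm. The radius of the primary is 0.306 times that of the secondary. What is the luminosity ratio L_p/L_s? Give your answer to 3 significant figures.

Wien's law gives T ∝ 1/λ_max, so T_p/T_s = λ_s/λ_p = 939/750 = 1.252.
Then L ∝ R²T⁴ gives L_p/L_s = (0.306)² × (1.252)⁴ = 0.09364 × 2.457 = 0.2301.

0.230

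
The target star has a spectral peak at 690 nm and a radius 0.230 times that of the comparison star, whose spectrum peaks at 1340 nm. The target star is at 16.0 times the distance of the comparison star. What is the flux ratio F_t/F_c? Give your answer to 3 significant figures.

0.00294

Wien's law: T_t/T_c = λ_c/λ_t = 1340/690 = 1.942.
L_t/L_c = (R_t/R_c)²(T_t/T_c)⁴ = (0.230)²(1.942)⁴ = 0.7525.
F_t/F_c = (L_t/L_c)/(d_t/d_c)² = 0.7525/(16.0)² = 0.002939.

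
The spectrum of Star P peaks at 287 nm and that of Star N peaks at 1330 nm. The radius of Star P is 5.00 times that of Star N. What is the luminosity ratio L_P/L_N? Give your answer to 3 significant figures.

1.15×10^4

Wien's law gives T ∝ 1/λ_max, so T_P/T_N = λ_N/λ_P = 1330/287 = 4.634.
Then L ∝ R²T⁴ gives L_P/L_N = (5.00)² × (4.634)⁴ = 25.00 × 461.2 = 1.153×10^4.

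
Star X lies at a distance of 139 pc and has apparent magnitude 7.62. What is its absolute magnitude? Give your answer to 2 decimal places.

1.90

M = m − 5 log₁₀(d/10 pc) = 7.62 − 5 log₁₀(139/10)
  = 7.62 − 5 × 1.143 = 7.62 − 5.72 = 1.90.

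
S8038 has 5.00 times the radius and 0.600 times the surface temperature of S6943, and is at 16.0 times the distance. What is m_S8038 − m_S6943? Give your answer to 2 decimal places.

4.74

L_S8038/L_S6943 = (5.00)²(0.600)⁴ = 3.240.
F_S8038/F_S6943 = (L_S8038/L_S6943)/(d_S8038/d_S6943)² = 3.240/256.0 = 0.01266.
m_S8038 − m_S6943 = −2.5 log₁₀(0.01266) = 4.74.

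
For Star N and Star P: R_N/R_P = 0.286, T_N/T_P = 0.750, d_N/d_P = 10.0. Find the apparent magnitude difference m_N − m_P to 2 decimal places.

L_N/L_P = (0.286)²(0.750)⁴ = 0.02588.
F_N/F_P = (L_N/L_P)/(d_N/d_P)² = 0.02588/100.0 = 2.588×10^-4.
m_N − m_P = −2.5 log₁₀(2.588×10^-4) = 8.97.

8.97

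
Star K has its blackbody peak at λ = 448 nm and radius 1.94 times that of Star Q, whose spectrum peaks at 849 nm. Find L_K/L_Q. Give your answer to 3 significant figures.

48.5

Wien's law gives T ∝ 1/λ_max, so T_K/T_Q = λ_Q/λ_K = 849/448 = 1.895.
Then L ∝ R²T⁴ gives L_K/L_Q = (1.94)² × (1.895)⁴ = 3.764 × 12.90 = 48.54.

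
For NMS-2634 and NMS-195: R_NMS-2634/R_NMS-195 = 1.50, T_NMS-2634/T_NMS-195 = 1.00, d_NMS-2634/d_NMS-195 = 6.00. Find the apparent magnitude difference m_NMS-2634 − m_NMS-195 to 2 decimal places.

3.01

L_NMS-2634/L_NMS-195 = (1.50)²(1.00)⁴ = 2.250.
F_NMS-2634/F_NMS-195 = (L_NMS-2634/L_NMS-195)/(d_NMS-2634/d_NMS-195)² = 2.250/36.00 = 0.06250.
m_NMS-2634 − m_NMS-195 = −2.5 log₁₀(0.06250) = 3.01.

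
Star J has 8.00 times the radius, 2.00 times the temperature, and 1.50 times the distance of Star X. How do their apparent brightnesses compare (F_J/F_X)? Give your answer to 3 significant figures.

L_J/L_X = (R_J/R_X)²(T_J/T_X)⁴ = (8.00)² × (2.00)⁴ = 1024.
F_J/F_X = (L_J/L_X)/(d_J/d_X)² = 1024 / (1.50)² = 455.1.

455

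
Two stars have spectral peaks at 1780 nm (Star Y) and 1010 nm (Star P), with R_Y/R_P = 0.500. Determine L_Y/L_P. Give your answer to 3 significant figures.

0.0259

Wien's law gives T ∝ 1/λ_max, so T_Y/T_P = λ_P/λ_Y = 1010/1780 = 0.5674.
Then L ∝ R²T⁴ gives L_Y/L_P = (0.500)² × (0.5674)⁴ = 0.2500 × 0.1037 = 0.02591.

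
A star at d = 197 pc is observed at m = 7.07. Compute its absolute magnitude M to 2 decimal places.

M = m − 5 log₁₀(d/10 pc) = 7.07 − 5 log₁₀(197/10)
  = 7.07 − 5 × 1.294 = 7.07 − 6.47 = 0.60.

0.60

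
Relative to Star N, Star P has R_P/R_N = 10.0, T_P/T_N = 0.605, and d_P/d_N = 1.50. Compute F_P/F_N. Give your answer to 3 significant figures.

5.95

L_P/L_N = (R_P/R_N)²(T_P/T_N)⁴ = (10.0)² × (0.605)⁴ = 13.40.
F_P/F_N = (L_P/L_N)/(d_P/d_N)² = 13.40 / (1.50)² = 5.954.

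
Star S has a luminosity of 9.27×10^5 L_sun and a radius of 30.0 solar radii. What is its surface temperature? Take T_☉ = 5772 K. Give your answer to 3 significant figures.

3.27×10^4 K

T/T_☉ = (L/L_☉)^(1/4) / (R/R_☉)^(1/2)
T = 5772 × (9.27×10^5)^(1/4) / √(30.0) = 5772 × 31.03 / 5.477 = 3.270×10^4 K.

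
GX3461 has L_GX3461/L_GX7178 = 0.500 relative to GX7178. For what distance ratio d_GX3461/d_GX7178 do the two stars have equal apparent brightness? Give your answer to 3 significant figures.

0.707

Equal flux requires L_GX3461/d_GX3461² = L_GX7178/d_GX7178², so d_GX3461/d_GX7178 = √(L_GX3461/L_GX7178)
= √(0.500) = 0.7071.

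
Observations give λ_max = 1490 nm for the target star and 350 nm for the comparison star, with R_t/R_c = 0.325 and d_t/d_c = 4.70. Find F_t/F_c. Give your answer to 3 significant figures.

Wien's law: T_t/T_c = λ_c/λ_t = 350/1490 = 0.2349.
L_t/L_c = (R_t/R_c)²(T_t/T_c)⁴ = (0.325)²(0.2349)⁴ = 3.216×10^-4.
F_t/F_c = (L_t/L_c)/(d_t/d_c)² = 3.216×10^-4/(4.70)² = 1.456×10^-5.

1.46×10^-5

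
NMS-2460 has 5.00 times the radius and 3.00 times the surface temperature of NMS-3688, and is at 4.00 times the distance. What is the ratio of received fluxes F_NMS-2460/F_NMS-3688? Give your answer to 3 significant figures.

L_NMS-2460/L_NMS-3688 = (R_NMS-2460/R_NMS-3688)²(T_NMS-2460/T_NMS-3688)⁴ = (5.00)² × (3.00)⁴ = 2025.
F_NMS-2460/F_NMS-3688 = (L_NMS-2460/L_NMS-3688)/(d_NMS-2460/d_NMS-3688)² = 2025 / (4.00)² = 126.6.

127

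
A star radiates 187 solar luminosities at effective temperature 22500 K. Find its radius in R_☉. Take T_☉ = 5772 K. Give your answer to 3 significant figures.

0.900 R_☉

R/R_☉ = √(L/L_☉) / (T/T_☉)² = √(187) / (3.898)²
       = 13.67 / 15.20 = 0.8999.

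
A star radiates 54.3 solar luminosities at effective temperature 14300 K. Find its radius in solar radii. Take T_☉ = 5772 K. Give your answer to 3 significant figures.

R/R_☉ = √(L/L_☉) / (T/T_☉)² = √(54.3) / (2.477)²
       = 7.369 / 6.138 = 1.201.

1.20 solar radii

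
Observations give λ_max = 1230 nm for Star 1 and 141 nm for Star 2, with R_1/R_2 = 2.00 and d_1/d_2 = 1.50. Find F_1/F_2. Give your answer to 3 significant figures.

Wien's law: T_1/T_2 = λ_2/λ_1 = 141/1230 = 0.1146.
L_1/L_2 = (R_1/R_2)²(T_1/T_2)⁴ = (2.00)²(0.1146)⁴ = 6.907×10^-4.
F_1/F_2 = (L_1/L_2)/(d_1/d_2)² = 6.907×10^-4/(1.50)² = 3.070×10^-4.

3.07×10^-4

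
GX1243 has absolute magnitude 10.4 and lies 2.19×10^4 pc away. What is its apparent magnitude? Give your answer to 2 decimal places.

27.10

m = M + 5 log₁₀(d/10 pc) = 10.4 + 5 log₁₀(2.19×10^4/10)
  = 10.4 + 5 × 3.340 = 10.4 + 16.70 = 27.10.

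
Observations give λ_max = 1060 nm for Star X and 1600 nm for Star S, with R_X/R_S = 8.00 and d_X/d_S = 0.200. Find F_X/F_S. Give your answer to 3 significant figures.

8.31×10^3

Wien's law: T_X/T_S = λ_S/λ_X = 1600/1060 = 1.509.
L_X/L_S = (R_X/R_S)²(T_X/T_S)⁴ = (8.00)²(1.509)⁴ = 332.2.
F_X/F_S = (L_X/L_S)/(d_X/d_S)² = 332.2/(0.200)² = 8306.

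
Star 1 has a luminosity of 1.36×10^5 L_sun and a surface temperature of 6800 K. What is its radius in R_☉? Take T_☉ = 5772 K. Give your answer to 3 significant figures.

R/R_☉ = √(L/L_☉) / (T/T_☉)² = √(1.36×10^5) / (1.178)²
       = 368.8 / 1.388 = 265.7.

266 R_☉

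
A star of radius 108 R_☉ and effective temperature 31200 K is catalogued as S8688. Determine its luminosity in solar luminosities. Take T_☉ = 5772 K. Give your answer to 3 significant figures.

L/L_☉ = (R/R_☉)² (T/T_☉)⁴ = (108)² × (31200/5772)⁴
       = 1.166×10^4 × (5.405)⁴ = 1.166×10^4 × 853.7 = 9.958×10^6.

9.96×10^6 solar luminosities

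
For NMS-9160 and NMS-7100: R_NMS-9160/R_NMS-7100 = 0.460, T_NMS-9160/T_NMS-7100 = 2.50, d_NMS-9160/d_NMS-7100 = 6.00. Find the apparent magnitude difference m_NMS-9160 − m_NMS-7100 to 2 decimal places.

L_NMS-9160/L_NMS-7100 = (0.460)²(2.50)⁴ = 8.266.
F_NMS-9160/F_NMS-7100 = (L_NMS-9160/L_NMS-7100)/(d_NMS-9160/d_NMS-7100)² = 8.266/36.00 = 0.2296.
m_NMS-9160 − m_NMS-7100 = −2.5 log₁₀(0.2296) = 1.60.

1.60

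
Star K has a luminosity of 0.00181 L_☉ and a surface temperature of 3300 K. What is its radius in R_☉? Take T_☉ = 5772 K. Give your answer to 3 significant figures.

0.130 R_☉

R/R_☉ = √(L/L_☉) / (T/T_☉)² = √(0.00181) / (0.5717)²
       = 0.04254 / 0.3269 = 0.1302.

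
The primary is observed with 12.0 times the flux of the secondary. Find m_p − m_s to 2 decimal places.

-2.70

m_p − m_s = −2.5 log₁₀(F_p/F_s) = −2.5 log₁₀(12.0) = −2.5 × (1.079) = -2.698.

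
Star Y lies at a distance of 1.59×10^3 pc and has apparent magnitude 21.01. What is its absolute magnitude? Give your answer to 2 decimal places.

10.00

M = m − 5 log₁₀(d/10 pc) = 21.01 − 5 log₁₀(1.59×10^3/10)
  = 21.01 − 5 × 2.201 = 21.01 − 11.01 = 10.00.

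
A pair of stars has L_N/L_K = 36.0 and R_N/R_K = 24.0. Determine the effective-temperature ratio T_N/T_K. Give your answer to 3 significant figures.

0.500

L ∝ R²T⁴ gives T ∝ (L/R²)^(1/4), so
T_N/T_K = (36.0 / 24.0²)^(1/4) = (0.06250)^(1/4) = 0.5000.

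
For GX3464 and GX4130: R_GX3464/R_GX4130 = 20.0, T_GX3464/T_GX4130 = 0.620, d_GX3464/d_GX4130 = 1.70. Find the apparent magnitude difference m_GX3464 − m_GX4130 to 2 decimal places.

L_GX3464/L_GX4130 = (20.0)²(0.620)⁴ = 59.11.
F_GX3464/F_GX4130 = (L_GX3464/L_GX4130)/(d_GX3464/d_GX4130)² = 59.11/2.890 = 20.45.
m_GX3464 − m_GX4130 = −2.5 log₁₀(20.45) = -3.28.

-3.28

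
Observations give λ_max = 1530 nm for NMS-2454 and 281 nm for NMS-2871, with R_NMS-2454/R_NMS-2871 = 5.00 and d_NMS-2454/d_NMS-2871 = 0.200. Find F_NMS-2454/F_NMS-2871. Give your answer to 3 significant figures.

Wien's law: T_NMS-2454/T_NMS-2871 = λ_NMS-2871/λ_NMS-2454 = 281/1530 = 0.1837.
L_NMS-2454/L_NMS-2871 = (R_NMS-2454/R_NMS-2871)²(T_NMS-2454/T_NMS-2871)⁴ = (5.00)²(0.1837)⁴ = 0.02844.
F_NMS-2454/F_NMS-2871 = (L_NMS-2454/L_NMS-2871)/(d_NMS-2454/d_NMS-2871)² = 0.02844/(0.200)² = 0.7111.

0.711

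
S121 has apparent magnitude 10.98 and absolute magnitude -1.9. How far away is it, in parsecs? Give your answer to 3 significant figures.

3.77×10^3 pc

m − M = 5 log₁₀(d/10 pc)
10.98 − (-1.9) = 12.88 = 5 log₁₀(d/10)
d = 10 × 10^(12.88/5) = 10 × 10^2.576 = 3767 pc.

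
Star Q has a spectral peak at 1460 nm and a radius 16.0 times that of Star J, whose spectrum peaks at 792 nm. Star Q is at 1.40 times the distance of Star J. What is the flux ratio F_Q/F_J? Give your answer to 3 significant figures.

11.3

Wien's law: T_Q/T_J = λ_J/λ_Q = 792/1460 = 0.5425.
L_Q/L_J = (R_Q/R_J)²(T_Q/T_J)⁴ = (16.0)²(0.5425)⁴ = 22.17.
F_Q/F_J = (L_Q/L_J)/(d_Q/d_J)² = 22.17/(1.40)² = 11.31.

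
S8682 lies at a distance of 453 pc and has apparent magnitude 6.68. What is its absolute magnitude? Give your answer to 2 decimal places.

M = m − 5 log₁₀(d/10 pc) = 6.68 − 5 log₁₀(453/10)
  = 6.68 − 5 × 1.656 = 6.68 − 8.28 = -1.60.

-1.60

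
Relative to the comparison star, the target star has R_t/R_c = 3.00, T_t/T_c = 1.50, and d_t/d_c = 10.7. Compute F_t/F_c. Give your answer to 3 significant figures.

L_t/L_c = (R_t/R_c)²(T_t/T_c)⁴ = (3.00)² × (1.50)⁴ = 45.56.
F_t/F_c = (L_t/L_c)/(d_t/d_c)² = 45.56 / (10.7)² = 0.3980.

0.398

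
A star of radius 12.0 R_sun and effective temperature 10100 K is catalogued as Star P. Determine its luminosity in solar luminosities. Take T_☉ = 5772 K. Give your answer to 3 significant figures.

1.35×10^3 solar luminosities

L/L_☉ = (R/R_☉)² (T/T_☉)⁴ = (12.0)² × (10100/5772)⁴
       = 144.0 × (1.750)⁴ = 144.0 × 9.375 = 1350.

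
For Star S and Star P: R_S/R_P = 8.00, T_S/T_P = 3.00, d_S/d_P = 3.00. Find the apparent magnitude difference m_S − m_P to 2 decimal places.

L_S/L_P = (8.00)²(3.00)⁴ = 5184.
F_S/F_P = (L_S/L_P)/(d_S/d_P)² = 5184/9.000 = 576.0.
m_S − m_P = −2.5 log₁₀(576.0) = -6.90.

-6.90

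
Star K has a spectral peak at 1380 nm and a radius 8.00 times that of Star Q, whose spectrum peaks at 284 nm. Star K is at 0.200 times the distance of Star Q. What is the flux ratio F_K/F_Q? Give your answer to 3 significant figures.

Wien's law: T_K/T_Q = λ_Q/λ_K = 284/1380 = 0.2058.
L_K/L_Q = (R_K/R_Q)²(T_K/T_Q)⁴ = (8.00)²(0.2058)⁴ = 0.1148.
F_K/F_Q = (L_K/L_Q)/(d_K/d_Q)² = 0.1148/(0.200)² = 2.870.

2.87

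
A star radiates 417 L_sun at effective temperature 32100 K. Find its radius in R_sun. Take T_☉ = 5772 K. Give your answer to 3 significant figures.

R/R_☉ = √(L/L_☉) / (T/T_☉)² = √(417) / (5.561)²
       = 20.42 / 30.93 = 0.6603.

0.660 R_sun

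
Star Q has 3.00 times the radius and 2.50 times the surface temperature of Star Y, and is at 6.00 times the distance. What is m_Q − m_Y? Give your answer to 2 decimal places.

L_Q/L_Y = (3.00)²(2.50)⁴ = 351.6.
F_Q/F_Y = (L_Q/L_Y)/(d_Q/d_Y)² = 351.6/36.00 = 9.766.
m_Q − m_Y = −2.5 log₁₀(9.766) = -2.47.

-2.47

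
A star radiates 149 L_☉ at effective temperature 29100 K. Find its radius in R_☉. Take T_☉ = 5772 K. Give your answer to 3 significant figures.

R/R_☉ = √(L/L_☉) / (T/T_☉)² = √(149) / (5.042)²
       = 12.21 / 25.42 = 0.4802.

0.480 R_☉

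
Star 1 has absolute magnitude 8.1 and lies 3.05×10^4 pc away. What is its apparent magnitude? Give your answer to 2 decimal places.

25.52

m = M + 5 log₁₀(d/10 pc) = 8.1 + 5 log₁₀(3.05×10^4/10)
  = 8.1 + 5 × 3.484 = 8.1 + 17.42 = 25.52.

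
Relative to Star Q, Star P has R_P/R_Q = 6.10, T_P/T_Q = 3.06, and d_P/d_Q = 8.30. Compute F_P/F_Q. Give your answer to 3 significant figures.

L_P/L_Q = (R_P/R_Q)²(T_P/T_Q)⁴ = (6.10)² × (3.06)⁴ = 3262.
F_P/F_Q = (L_P/L_Q)/(d_P/d_Q)² = 3262 / (8.30)² = 47.36.

47.4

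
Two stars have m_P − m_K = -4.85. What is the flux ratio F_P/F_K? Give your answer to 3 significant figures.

87.1

F_P/F_K = 10^(−(m_P − m_K)/2.5) = 10^(4.85/2.5) = 10^1.940 = 87.10.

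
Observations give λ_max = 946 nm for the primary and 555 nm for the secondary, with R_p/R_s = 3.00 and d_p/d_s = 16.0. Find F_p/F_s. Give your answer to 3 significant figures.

Wien's law: T_p/T_s = λ_s/λ_p = 555/946 = 0.5867.
L_p/L_s = (R_p/R_s)²(T_p/T_s)⁴ = (3.00)²(0.5867)⁴ = 1.066.
F_p/F_s = (L_p/L_s)/(d_p/d_s)² = 1.066/(16.0)² = 0.004165.

0.00416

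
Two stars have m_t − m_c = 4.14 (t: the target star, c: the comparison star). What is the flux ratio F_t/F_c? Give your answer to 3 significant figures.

0.0221

F_t/F_c = 10^(−(m_t − m_c)/2.5) = 10^(-4.14/2.5) = 10^-1.656 = 0.02208.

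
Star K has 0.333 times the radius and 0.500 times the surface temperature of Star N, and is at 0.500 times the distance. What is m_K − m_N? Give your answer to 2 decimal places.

L_K/L_N = (0.333)²(0.500)⁴ = 0.006931.
F_K/F_N = (L_K/L_N)/(d_K/d_N)² = 0.006931/0.2500 = 0.02772.
m_K − m_N = −2.5 log₁₀(0.02772) = 3.89.

3.89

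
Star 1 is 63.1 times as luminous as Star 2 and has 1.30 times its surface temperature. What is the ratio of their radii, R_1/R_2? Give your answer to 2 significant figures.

L ∝ R²T⁴ gives R ∝ √L / T², so
R_1/R_2 = √(63.1) / (1.30)² = 7.944 / 1.690 = 4.700.

4.7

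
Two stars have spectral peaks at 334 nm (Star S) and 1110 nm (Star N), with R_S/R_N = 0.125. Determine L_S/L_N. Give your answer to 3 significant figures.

Wien's law gives T ∝ 1/λ_max, so T_S/T_N = λ_N/λ_S = 1110/334 = 3.323.
Then L ∝ R²T⁴ gives L_S/L_N = (0.125)² × (3.323)⁴ = 0.01562 × 122.0 = 1.906.

1.91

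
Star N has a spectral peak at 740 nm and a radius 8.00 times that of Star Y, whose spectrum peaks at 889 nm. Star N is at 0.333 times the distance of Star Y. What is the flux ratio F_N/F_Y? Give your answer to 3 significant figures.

1.20×10^3

Wien's law: T_N/T_Y = λ_Y/λ_N = 889/740 = 1.201.
L_N/L_Y = (R_N/R_Y)²(T_N/T_Y)⁴ = (8.00)²(1.201)⁴ = 133.3.
F_N/F_Y = (L_N/L_Y)/(d_N/d_Y)² = 133.3/(0.333)² = 1202.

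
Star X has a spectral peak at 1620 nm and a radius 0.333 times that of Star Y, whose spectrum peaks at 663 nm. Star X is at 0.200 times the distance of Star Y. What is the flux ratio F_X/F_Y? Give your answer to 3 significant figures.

Wien's law: T_X/T_Y = λ_Y/λ_X = 663/1620 = 0.4093.
L_X/L_Y = (R_X/R_Y)²(T_X/T_Y)⁴ = (0.333)²(0.4093)⁴ = 0.003111.
F_X/F_Y = (L_X/L_Y)/(d_X/d_Y)² = 0.003111/(0.200)² = 0.07777.

0.0778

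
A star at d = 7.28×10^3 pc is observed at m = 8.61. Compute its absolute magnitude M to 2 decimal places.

M = m − 5 log₁₀(d/10 pc) = 8.61 − 5 log₁₀(7.28×10^3/10)
  = 8.61 − 5 × 2.862 = 8.61 − 14.31 = -5.70.

-5.70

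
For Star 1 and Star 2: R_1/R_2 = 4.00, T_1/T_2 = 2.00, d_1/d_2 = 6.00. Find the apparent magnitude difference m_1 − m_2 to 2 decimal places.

-2.13

L_1/L_2 = (4.00)²(2.00)⁴ = 256.0.
F_1/F_2 = (L_1/L_2)/(d_1/d_2)² = 256.0/36.00 = 7.111.
m_1 − m_2 = −2.5 log₁₀(7.111) = -2.13.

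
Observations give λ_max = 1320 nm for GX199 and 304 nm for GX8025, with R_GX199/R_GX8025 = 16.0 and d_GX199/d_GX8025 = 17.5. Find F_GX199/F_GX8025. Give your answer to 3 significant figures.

0.00235

Wien's law: T_GX199/T_GX8025 = λ_GX8025/λ_GX199 = 304/1320 = 0.2303.
L_GX199/L_GX8025 = (R_GX199/R_GX8025)²(T_GX199/T_GX8025)⁴ = (16.0)²(0.2303)⁴ = 0.7202.
F_GX199/F_GX8025 = (L_GX199/L_GX8025)/(d_GX199/d_GX8025)² = 0.7202/(17.5)² = 0.002352.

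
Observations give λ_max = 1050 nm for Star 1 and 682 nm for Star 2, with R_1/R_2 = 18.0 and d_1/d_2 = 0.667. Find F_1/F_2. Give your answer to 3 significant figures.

Wien's law: T_1/T_2 = λ_2/λ_1 = 682/1050 = 0.6495.
L_1/L_2 = (R_1/R_2)²(T_1/T_2)⁴ = (18.0)²(0.6495)⁴ = 57.67.
F_1/F_2 = (L_1/L_2)/(d_1/d_2)² = 57.67/(0.667)² = 129.6.

130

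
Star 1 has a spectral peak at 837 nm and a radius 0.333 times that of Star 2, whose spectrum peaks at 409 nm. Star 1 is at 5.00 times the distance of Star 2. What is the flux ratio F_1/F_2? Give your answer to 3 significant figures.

2.53×10^-4

Wien's law: T_1/T_2 = λ_2/λ_1 = 409/837 = 0.4886.
L_1/L_2 = (R_1/R_2)²(T_1/T_2)⁴ = (0.333)²(0.4886)⁴ = 0.006322.
F_1/F_2 = (L_1/L_2)/(d_1/d_2)² = 0.006322/(5.00)² = 2.529×10^-4.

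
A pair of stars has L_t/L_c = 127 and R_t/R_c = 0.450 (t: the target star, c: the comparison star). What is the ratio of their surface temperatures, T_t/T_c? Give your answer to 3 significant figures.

L ∝ R²T⁴ gives T ∝ (L/R²)^(1/4), so
T_t/T_c = (127 / 0.450²)^(1/4) = (627.2)^(1/4) = 5.004.

5.00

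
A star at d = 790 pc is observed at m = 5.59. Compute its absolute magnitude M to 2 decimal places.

M = m − 5 log₁₀(d/10 pc) = 5.59 − 5 log₁₀(790/10)
  = 5.59 − 5 × 1.898 = 5.59 − 9.49 = -3.90.

-3.90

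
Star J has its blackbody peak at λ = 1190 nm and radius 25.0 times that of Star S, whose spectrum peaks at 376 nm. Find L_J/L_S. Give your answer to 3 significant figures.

Wien's law gives T ∝ 1/λ_max, so T_J/T_S = λ_S/λ_J = 376/1190 = 0.3160.
Then L ∝ R²T⁴ gives L_J/L_S = (25.0)² × (0.3160)⁴ = 625.0 × 0.009967 = 6.229.

6.23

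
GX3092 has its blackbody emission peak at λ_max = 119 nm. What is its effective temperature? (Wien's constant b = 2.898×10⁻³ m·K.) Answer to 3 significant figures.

T = b/λ_max = 2.898×10⁻³ / (119×10⁻⁹) = 2.435×10^4 K.

2.44×10^4 K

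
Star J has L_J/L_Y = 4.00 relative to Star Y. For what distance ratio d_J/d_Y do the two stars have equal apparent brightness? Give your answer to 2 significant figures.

2.0

Equal flux requires L_J/d_J² = L_Y/d_Y², so d_J/d_Y = √(L_J/L_Y)
= √(4.00) = 2.000.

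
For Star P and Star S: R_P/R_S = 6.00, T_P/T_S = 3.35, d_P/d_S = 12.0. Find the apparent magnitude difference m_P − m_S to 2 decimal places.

-3.75

L_P/L_S = (6.00)²(3.35)⁴ = 4534.
F_P/F_S = (L_P/L_S)/(d_P/d_S)² = 4534/144.0 = 31.49.
m_P − m_S = −2.5 log₁₀(31.49) = -3.75.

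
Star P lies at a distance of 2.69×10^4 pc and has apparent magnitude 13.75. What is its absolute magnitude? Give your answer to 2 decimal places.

-3.40

M = m − 5 log₁₀(d/10 pc) = 13.75 − 5 log₁₀(2.69×10^4/10)
  = 13.75 − 5 × 3.430 = 13.75 − 17.15 = -3.40.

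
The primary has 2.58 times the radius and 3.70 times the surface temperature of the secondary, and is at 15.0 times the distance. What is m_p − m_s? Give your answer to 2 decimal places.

L_p/L_s = (2.58)²(3.70)⁴ = 1248.
F_p/F_s = (L_p/L_s)/(d_p/d_s)² = 1248/225.0 = 5.545.
m_p − m_s = −2.5 log₁₀(5.545) = -1.86.

-1.86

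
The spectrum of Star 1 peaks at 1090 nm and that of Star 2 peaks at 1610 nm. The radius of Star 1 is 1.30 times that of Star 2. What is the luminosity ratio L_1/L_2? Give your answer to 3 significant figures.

Wien's law gives T ∝ 1/λ_max, so T_1/T_2 = λ_2/λ_1 = 1610/1090 = 1.477.
Then L ∝ R²T⁴ gives L_1/L_2 = (1.30)² × (1.477)⁴ = 1.690 × 4.760 = 8.044.

8.04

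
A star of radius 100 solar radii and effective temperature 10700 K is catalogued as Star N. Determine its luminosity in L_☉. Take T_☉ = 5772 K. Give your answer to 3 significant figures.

L/L_☉ = (R/R_☉)² (T/T_☉)⁴ = (100)² × (10700/5772)⁴
       = 1.000×10^4 × (1.854)⁴ = 1.000×10^4 × 11.81 = 1.181×10^5.

1.18×10^5 L_☉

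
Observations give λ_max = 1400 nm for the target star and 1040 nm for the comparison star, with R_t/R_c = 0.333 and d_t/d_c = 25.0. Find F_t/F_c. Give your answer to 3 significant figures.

5.40×10^-5

Wien's law: T_t/T_c = λ_c/λ_t = 1040/1400 = 0.7429.
L_t/L_c = (R_t/R_c)²(T_t/T_c)⁴ = (0.333)²(0.7429)⁴ = 0.03377.
F_t/F_c = (L_t/L_c)/(d_t/d_c)² = 0.03377/(25.0)² = 5.403×10^-5.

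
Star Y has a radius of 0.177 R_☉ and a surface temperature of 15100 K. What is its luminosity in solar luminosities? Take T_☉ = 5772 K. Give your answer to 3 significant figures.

L/L_☉ = (R/R_☉)² (T/T_☉)⁴ = (0.177)² × (15100/5772)⁴
       = 0.03133 × (2.616)⁴ = 0.03133 × 46.84 = 1.467.

1.47 solar luminosities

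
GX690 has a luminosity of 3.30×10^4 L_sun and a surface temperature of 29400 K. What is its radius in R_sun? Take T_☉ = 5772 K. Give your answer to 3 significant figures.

R/R_☉ = √(L/L_☉) / (T/T_☉)² = √(3.30×10^4) / (5.094)²
       = 181.7 / 25.94 = 7.002.

7.00 R_sun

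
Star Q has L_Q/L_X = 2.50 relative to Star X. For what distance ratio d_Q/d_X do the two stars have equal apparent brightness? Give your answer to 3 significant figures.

Equal flux requires L_Q/d_Q² = L_X/d_X², so d_Q/d_X = √(L_Q/L_X)
= √(2.50) = 1.581.

1.58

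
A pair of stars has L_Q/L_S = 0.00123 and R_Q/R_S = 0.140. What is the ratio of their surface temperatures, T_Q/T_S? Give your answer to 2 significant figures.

L ∝ R²T⁴ gives T ∝ (L/R²)^(1/4), so
T_Q/T_S = (0.00123 / 0.140²)^(1/4) = (0.06276)^(1/4) = 0.5005.

0.50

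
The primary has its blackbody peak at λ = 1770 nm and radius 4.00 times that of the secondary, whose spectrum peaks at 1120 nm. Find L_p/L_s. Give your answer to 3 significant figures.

Wien's law gives T ∝ 1/λ_max, so T_p/T_s = λ_s/λ_p = 1120/1770 = 0.6328.
Then L ∝ R²T⁴ gives L_p/L_s = (4.00)² × (0.6328)⁴ = 16.00 × 0.1603 = 2.565.

2.57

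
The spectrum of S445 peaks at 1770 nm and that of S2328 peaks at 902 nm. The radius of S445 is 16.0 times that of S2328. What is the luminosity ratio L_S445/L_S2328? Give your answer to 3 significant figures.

17.3

Wien's law gives T ∝ 1/λ_max, so T_S445/T_S2328 = λ_S2328/λ_S445 = 902/1770 = 0.5096.
Then L ∝ R²T⁴ gives L_S445/L_S2328 = (16.0)² × (0.5096)⁴ = 256.0 × 0.06744 = 17.27.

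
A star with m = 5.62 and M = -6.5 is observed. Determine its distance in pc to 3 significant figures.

2.65×10^3 pc

m − M = 5 log₁₀(d/10 pc)
5.62 − (-6.5) = 12.12 = 5 log₁₀(d/10)
d = 10 × 10^(12.12/5) = 10 × 10^2.424 = 2655 pc.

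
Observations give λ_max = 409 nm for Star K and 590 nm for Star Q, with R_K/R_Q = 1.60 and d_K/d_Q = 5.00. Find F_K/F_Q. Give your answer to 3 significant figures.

0.443

Wien's law: T_K/T_Q = λ_Q/λ_K = 590/409 = 1.443.
L_K/L_Q = (R_K/R_Q)²(T_K/T_Q)⁴ = (1.60)²(1.443)⁴ = 11.09.
F_K/F_Q = (L_K/L_Q)/(d_K/d_Q)² = 11.09/(5.00)² = 0.4434.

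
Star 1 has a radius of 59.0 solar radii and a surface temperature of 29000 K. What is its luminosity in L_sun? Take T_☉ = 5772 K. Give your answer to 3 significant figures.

2.22×10^6 L_sun

L/L_☉ = (R/R_☉)² (T/T_☉)⁴ = (59.0)² × (29000/5772)⁴
       = 3481 × (5.024)⁴ = 3481 × 637.2 = 2.218×10^6.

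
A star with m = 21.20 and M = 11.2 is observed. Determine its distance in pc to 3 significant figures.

m − M = 5 log₁₀(d/10 pc)
21.20 − (11.2) = 10.00 = 5 log₁₀(d/10)
d = 10 × 10^(10.00/5) = 10 × 10^2.000 = 1000 pc.

1.00×10^3 pc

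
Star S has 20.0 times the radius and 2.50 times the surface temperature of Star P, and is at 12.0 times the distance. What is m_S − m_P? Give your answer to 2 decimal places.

-5.09

L_S/L_P = (20.0)²(2.50)⁴ = 1.562×10^4.
F_S/F_P = (L_S/L_P)/(d_S/d_P)² = 1.562×10^4/144.0 = 108.5.
m_S − m_P = −2.5 log₁₀(108.5) = -5.09.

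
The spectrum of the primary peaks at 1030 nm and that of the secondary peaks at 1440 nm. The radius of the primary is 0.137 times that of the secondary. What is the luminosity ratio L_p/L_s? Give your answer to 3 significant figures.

0.0717

Wien's law gives T ∝ 1/λ_max, so T_p/T_s = λ_s/λ_p = 1440/1030 = 1.398.
Then L ∝ R²T⁴ gives L_p/L_s = (0.137)² × (1.398)⁴ = 0.01877 × 3.820 = 0.07170.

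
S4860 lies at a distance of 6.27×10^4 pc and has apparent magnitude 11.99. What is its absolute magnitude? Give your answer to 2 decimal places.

M = m − 5 log₁₀(d/10 pc) = 11.99 − 5 log₁₀(6.27×10^4/10)
  = 11.99 − 5 × 3.797 = 11.99 − 18.99 = -7.00.

-7.00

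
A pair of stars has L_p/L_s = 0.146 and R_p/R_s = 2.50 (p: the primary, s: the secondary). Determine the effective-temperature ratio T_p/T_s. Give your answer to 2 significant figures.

L ∝ R²T⁴ gives T ∝ (L/R²)^(1/4), so
T_p/T_s = (0.146 / 2.50²)^(1/4) = (0.02336)^(1/4) = 0.3909.

0.39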